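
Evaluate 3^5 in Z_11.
5 = 4 + 1 (binary 101). Repeated squaring mod 11: 3^1 ≡ 3; 3^2 ≡ 3² = 9 ≡ 9; 3^4 ≡ 9² = 81 ≡ 4. Multiply: 3^5 = 3^4 × 3^1 ≡ 4 × 3 (mod 11): 4 × 3 = 12 ≡ 1. So 3^5 ≡ 1 (mod 11).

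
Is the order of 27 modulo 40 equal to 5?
No, the actual order is 4, not 5.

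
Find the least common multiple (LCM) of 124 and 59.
7316

First find GCD(124, 59) using the Euclidean algorithm:
124 = 2 × 59 + 6
59 = 9 × 6 + 5
6 = 1 × 5 + 1
5 = 5 × 1 + 0
GCD(124, 59) = 1

LCM formula: LCM(a, b) = (a × b) / GCD(a, b)
LCM(124, 59) = (124 × 59) / 1
LCM(124, 59) = 7316 / 1
LCM(124, 59) = 7316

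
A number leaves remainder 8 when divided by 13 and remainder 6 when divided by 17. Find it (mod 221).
M = 13 × 17 = 221. M₁ = 17, y₁ ≡ 10 (mod 13). M₂ = 13, y₂ ≡ 4 (mod 17). r = 8×17×10 + 6×13×4 ≡ 125 (mod 221)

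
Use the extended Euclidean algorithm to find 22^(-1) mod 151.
Extended GCD: 22(-48) + 151(7) = 1. So 22^(-1) ≡ 103 ≡ 103 (mod 151). Verify: 22 × 103 = 2266 ≡ 1 (mod 151)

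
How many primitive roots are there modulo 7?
2

The number of primitive roots modulo p is φ(p-1) = φ(6)
φ(6) = 2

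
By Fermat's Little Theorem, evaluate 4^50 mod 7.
By Fermat: 4^{6} ≡ 1 (mod 7). 50 = 8×6 + 2. So 4^{50} ≡ 4^{2} ≡ 2 (mod 7)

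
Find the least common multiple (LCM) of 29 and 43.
1247

First find GCD(29, 43) using the Euclidean algorithm:
29 = 0 × 43 + 29
43 = 1 × 29 + 14
29 = 2 × 14 + 1
14 = 14 × 1 + 0
GCD(29, 43) = 1

LCM formula: LCM(a, b) = (a × b) / GCD(a, b)
LCM(29, 43) = (29 × 43) / 1
LCM(29, 43) = 1247 / 1
LCM(29, 43) = 1247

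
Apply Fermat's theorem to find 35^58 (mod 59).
By Fermat's Little Theorem, 35^{58} ≡ 1 (mod 59) since 59 is prime and gcd(35, 59) = 1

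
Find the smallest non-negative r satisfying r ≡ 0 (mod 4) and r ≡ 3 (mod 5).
M = 4 × 5 = 20. M₁ = 5, y₁ ≡ 1 (mod 4). M₂ = 4, y₂ ≡ 4 (mod 5). r = 0×5×1 + 3×4×4 ≡ 8 (mod 20)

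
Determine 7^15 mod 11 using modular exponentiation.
Using Fermat: 7^{10} ≡ 1 (mod 11). 15 ≡ 5 (mod 10). So 7^{15} ≡ 7^{5} ≡ 10 (mod 11)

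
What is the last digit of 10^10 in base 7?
10 ≡ 3 (mod 7). 10 = 8 + 2 (binary 1010). Repeated squaring mod 7: 3^1 ≡ 3; 3^2 ≡ 3² = 9 ≡ 2; 3^4 ≡ 2² = 4 ≡ 4; 3^8 ≡ 4² = 16 ≡ 2. Multiply: 10^10 ≡ 3^8 × 3^2 ≡ 2 × 2 (mod 7): 2 × 2 = 4 ≡ 4. So 10^10 ≡ 4 (mod 7).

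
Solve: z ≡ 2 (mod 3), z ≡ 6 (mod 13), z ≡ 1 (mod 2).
M = 3 × 13 × 2 = 78. M₁ = 26, y₁ ≡ 2 (mod 3). M₂ = 6, y₂ ≡ 11 (mod 13). M₃ = 39, y₃ ≡ 1 (mod 2). z = 2×26×2 + 6×6×11 + 1×39×1 ≡ 71 (mod 78)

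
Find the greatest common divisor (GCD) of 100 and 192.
4

Using the Euclidean algorithm:
100 = 0 × 192 + 100
192 = 1 × 100 + 92
100 = 1 × 92 + 8
92 = 11 × 8 + 4
8 = 2 × 4 + 0

GCD(100, 192) = 4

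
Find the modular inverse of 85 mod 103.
85^(-1) ≡ 40 (mod 103). Verification: 85 × 40 = 3400 ≡ 1 (mod 103)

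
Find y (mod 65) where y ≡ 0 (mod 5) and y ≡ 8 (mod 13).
M = 5 × 13 = 65. M₁ = 13, y₁ ≡ 2 (mod 5). M₂ = 5, y₂ ≡ 8 (mod 13). y = 0×13×2 + 8×5×8 ≡ 60 (mod 65)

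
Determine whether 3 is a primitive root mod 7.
p - 1 = 6 has prime divisors 2, 3. Check 3^(6/q) mod 7 for each: 3^(6/2) = 3^3 ≡ 6, 3^(6/3) = 3^2 ≡ 2 (mod 7). None of these is 1, so 3 has order 6 = φ(7), so it is a primitive root mod 7.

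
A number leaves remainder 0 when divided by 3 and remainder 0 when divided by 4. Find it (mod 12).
M = 3 × 4 = 12. M₁ = 4, y₁ ≡ 1 (mod 3). M₂ = 3, y₂ ≡ 3 (mod 4). y = 0×4×1 + 0×3×3 ≡ 0 (mod 12)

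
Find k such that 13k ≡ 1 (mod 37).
13^(-1) ≡ 20 (mod 37). Verification: 13 × 20 = 260 ≡ 1 (mod 37)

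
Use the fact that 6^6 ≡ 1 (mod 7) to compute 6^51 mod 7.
By Fermat: 6^{6} ≡ 1 (mod 7). 51 = 8×6 + 3. So 6^{51} ≡ 6^{3} ≡ 6 (mod 7)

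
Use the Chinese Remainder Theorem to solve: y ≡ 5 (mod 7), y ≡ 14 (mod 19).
33

Using the Chinese Remainder Theorem:
M = product of moduli = 133
For equation 1: M_1 = 19, 19 ≡ 5 (mod 7), inverse of 19 mod 7 is 3 (check: 5 × 3 = 15 ≡ 1 (mod 7))
For equation 2: M_2 = 7, 7 ≡ 7 (mod 19), inverse of 7 mod 19 is 11 (check: 7 × 11 = 77 ≡ 1 (mod 19))
Combine: y ≡ Σ r_i×M_i×(M_i⁻¹ mod m_i) = 5×19×3 + 14×7×11 = 285 + 1078 = 1363
1363 mod 133 = 33
y ≡ 33 (mod 133)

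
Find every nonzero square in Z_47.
QRs mod 47: {1, 2, 3, 4, 6, 7, 8, 9, 12, 14, 16, 17, 18, 21, 24, 25, 27, 28, 32, 34, 36, 37, 42}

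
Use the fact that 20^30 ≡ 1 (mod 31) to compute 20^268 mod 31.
By Fermat: 20^{30} ≡ 1 (mod 31). 268 = 8×30 + 28. So 20^{268} ≡ 20^{28} ≡ 10 (mod 31)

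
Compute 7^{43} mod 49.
0

Using successive squaring:
Binary expansion of 43: 101011
Powers of 7 mod 49 (each is the square of the previous):
  7^1 ≡ 7 (mod 49)
  7^2 ≡ 7² = 49 ≡ 0 (mod 49)
  7^4 ≡ 0² = 0 ≡ 0 (mod 49)
  7^8 ≡ 0² = 0 ≡ 0 (mod 49)
  7^16 ≡ 0² = 0 ≡ 0 (mod 49)
  7^32 ≡ 0² = 0 ≡ 0 (mod 49)
43 = 32 + 8 + 2 + 1, so 7^43 = 7^32 × 7^8 × 7^2 × 7^1 ≡ 0 × 0 × 0 × 7 (mod 49)
Multiplying step by step:
  0 × 0 = 0 ≡ 0 (mod 49)
  0 × 0 = 0 ≡ 0 (mod 49)
  0 × 7 = 0 ≡ 0 (mod 49)
Result: 7^43 ≡ 0 (mod 49)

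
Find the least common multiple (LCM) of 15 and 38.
570

First find GCD(15, 38) using the Euclidean algorithm:
15 = 0 × 38 + 15
38 = 2 × 15 + 8
15 = 1 × 8 + 7
8 = 1 × 7 + 1
7 = 7 × 1 + 0
GCD(15, 38) = 1

LCM formula: LCM(a, b) = (a × b) / GCD(a, b)
LCM(15, 38) = (15 × 38) / 1
LCM(15, 38) = 570 / 1
LCM(15, 38) = 570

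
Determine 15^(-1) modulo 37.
15^(-1) ≡ 5 (mod 37). Verification: 15 × 5 = 75 ≡ 1 (mod 37)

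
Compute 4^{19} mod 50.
44

Using successive squaring:
Binary expansion of 19: 10011
Powers of 4 mod 50 (each is the square of the previous):
  4^1 ≡ 4 (mod 50)
  4^2 ≡ 4² = 16 ≡ 16 (mod 50)
  4^4 ≡ 16² = 256 ≡ 6 (mod 50)
  4^8 ≡ 6² = 36 ≡ 36 (mod 50)
  4^16 ≡ 36² = 1296 ≡ 46 (mod 50)
19 = 16 + 2 + 1, so 4^19 = 4^16 × 4^2 × 4^1 ≡ 46 × 16 × 4 (mod 50)
Multiplying step by step:
  46 × 16 = 736 ≡ 36 (mod 50)
  36 × 4 = 144 ≡ 44 (mod 50)
Result: 4^19 ≡ 44 (mod 50)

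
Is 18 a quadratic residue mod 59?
By Euler's criterion: 18^{29} ≡ 58 (mod 59). Since this equals -1 (≡ 58), 18 is not a QR.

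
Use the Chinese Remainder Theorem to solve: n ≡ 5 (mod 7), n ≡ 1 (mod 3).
19

Using the Chinese Remainder Theorem:
M = product of moduli = 21
For equation 1: M_1 = 3, 3 ≡ 3 (mod 7), inverse of 3 mod 7 is 5 (check: 3 × 5 = 15 ≡ 1 (mod 7))
For equation 2: M_2 = 7, 7 ≡ 1 (mod 3), inverse of 7 mod 3 is 1 (check: 1 × 1 = 1 ≡ 1 (mod 3))
Combine: n ≡ Σ r_i×M_i×(M_i⁻¹ mod m_i) = 5×3×5 + 1×7×1 = 75 + 7 = 82
82 mod 21 = 19
n ≡ 19 (mod 21)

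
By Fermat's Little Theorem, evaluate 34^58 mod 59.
By Fermat's Little Theorem, 34^{58} ≡ 1 (mod 59) since 59 is prime and gcd(34, 59) = 1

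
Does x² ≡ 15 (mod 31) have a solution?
By Euler's criterion: 15^{15} ≡ 30 (mod 31). Since this equals -1 (≡ 30), 15 is not a QR.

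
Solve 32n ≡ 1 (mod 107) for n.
97

Using Extended Euclidean Algorithm:
gcd(32, 107) = 1
Bezout coefficients: 32 × -10 + 107 × 3 = 1
So 32 × -10 ≡ 1 (mod 107)
The inverse is -10 mod 107 = 97
Verification: 32 × 97 = 3104 = 29 × 107 + 1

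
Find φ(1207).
1120

Prime factorization: 1207 = 17 × 71
Using the formula φ(n) = n × Π(1 - 1/p) for each prime factor p:
φ(1207) = 1207 × (1 - 1/17) × (1 - 1/71)
φ(1207) = 1120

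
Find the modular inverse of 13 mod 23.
13^(-1) ≡ 16 (mod 23). Verification: 13 × 16 = 208 ≡ 1 (mod 23)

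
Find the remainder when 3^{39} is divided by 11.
By Fermat: 3^{10} ≡ 1 (mod 11). 39 = 3×10 + 9. So 3^{39} ≡ 3^{9} ≡ 4 (mod 11)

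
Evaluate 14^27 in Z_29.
Using repeated squaring. 27 = 16 + 8 + 2 + 1 (binary 11011). Repeated squaring mod 29: 14^1 ≡ 14; 14^2 ≡ 14² = 196 ≡ 22; 14^4 ≡ 22² = 484 ≡ 20; 14^8 ≡ 20² = 400 ≡ 23; 14^16 ≡ 23² = 529 ≡ 7. Multiply: 14^27 = 14^16 × 14^8 × 14^2 × 14^1 ≡ 7 × 23 × 22 × 14 (mod 29): 7 × 23 = 161 ≡ 16; 16 × 22 = 352 ≡ 4; 4 × 14 = 56 ≡ 27. So 14^27 ≡ 27 (mod 29).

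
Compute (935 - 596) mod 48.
3

(935 - 596) = 339
339 mod 48 = 3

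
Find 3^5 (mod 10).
5 = 4 + 1 (binary 101). Repeated squaring mod 10: 3^1 ≡ 3; 3^2 ≡ 3² = 9 ≡ 9; 3^4 ≡ 9² = 81 ≡ 1. Multiply: 3^5 = 3^4 × 3^1 ≡ 1 × 3 (mod 10): 1 × 3 = 3 ≡ 3. So 3^5 ≡ 3 (mod 10).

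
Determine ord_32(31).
Powers of 31 mod 32: 31^1≡31, 31^2≡1. Order = 2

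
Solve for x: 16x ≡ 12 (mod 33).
9

Since gcd(16, 33) = 1 divides 12, a solution exists.
Multiply both sides by the inverse of 16 mod 33:
  16^(-1) mod 33 = 31
  x ≡ 31 × 12 ≡ 372 ≡ 9 (mod 33)
Verification: 16 × 9 = 144 = 4 × 33 + 12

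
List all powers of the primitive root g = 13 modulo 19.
g^1, g^2, ..., g^{18} mod 19: {13, 17, 12, 4, 14, 11, 10, 16, 18, 6, 2, 7, 15, 5, 8, 9, 3, 1}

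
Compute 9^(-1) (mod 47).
21

Using Extended Euclidean Algorithm:
gcd(9, 47) = 1
Bezout coefficients: 9 × 21 + 47 × -4 = 1
So 9 × 21 ≡ 1 (mod 47)
The inverse is 21 mod 47 = 21
Verification: 9 × 21 = 189 = 4 × 47 + 1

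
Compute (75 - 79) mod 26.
22

(75 - 79) = -4
-4 mod 26 = 22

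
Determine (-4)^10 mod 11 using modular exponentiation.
(-4) ≡ 7 (mod 11). 10 = 8 + 2 (binary 1010). Repeated squaring mod 11: 7^1 ≡ 7; 7^2 ≡ 7² = 49 ≡ 5; 7^4 ≡ 5² = 25 ≡ 3; 7^8 ≡ 3² = 9 ≡ 9. Multiply: (-4)^10 ≡ 7^8 × 7^2 ≡ 9 × 5 (mod 11): 9 × 5 = 45 ≡ 1. So (-4)^10 ≡ 1 (mod 11).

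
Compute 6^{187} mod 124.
68

Using successive squaring:
Binary expansion of 187: 10111011
Powers of 6 mod 124 (each is the square of the previous):
  6^1 ≡ 6 (mod 124)
  6^2 ≡ 6² = 36 ≡ 36 (mod 124)
  6^4 ≡ 36² = 1296 ≡ 56 (mod 124)
  6^8 ≡ 56² = 3136 ≡ 36 (mod 124)
  6^16 ≡ 36² = 1296 ≡ 56 (mod 124)
  6^32 ≡ 56² = 3136 ≡ 36 (mod 124)
  6^64 ≡ 36² = 1296 ≡ 56 (mod 124)
  6^128 ≡ 56² = 3136 ≡ 36 (mod 124)
187 = 128 + 32 + 16 + 8 + 2 + 1, so 6^187 = 6^128 × 6^32 × 6^16 × 6^8 × 6^2 × 6^1 ≡ 36 × 36 × 56 × 36 × 36 × 6 (mod 124)
Multiplying step by step:
  36 × 36 = 1296 ≡ 56 (mod 124)
  56 × 56 = 3136 ≡ 36 (mod 124)
  36 × 36 = 1296 ≡ 56 (mod 124)
  56 × 36 = 2016 ≡ 32 (mod 124)
  32 × 6 = 192 ≡ 68 (mod 124)
Result: 6^187 ≡ 68 (mod 124)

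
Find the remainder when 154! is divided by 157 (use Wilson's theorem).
(156)! = (154)! × (155) × (156) ≡ -1 (mod 157). So (154)! ≡ -1 × [(156)(155)]^(-1) ≡ 78 (mod 157)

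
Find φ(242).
110

Prime factorization: 242 = 2 × 11^2
Using the formula φ(n) = n × Π(1 - 1/p) for each prime factor p:
φ(242) = 242 × (1 - 1/2) × (1 - 1/11)
φ(242) = 110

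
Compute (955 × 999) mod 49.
15

(955 × 999) = 954045
954045 mod 49 = 15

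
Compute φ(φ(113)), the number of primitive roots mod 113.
Number of primitive roots mod 113 = φ(112) = 48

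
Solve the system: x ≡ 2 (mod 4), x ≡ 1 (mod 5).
M = 4 × 5 = 20. M₁ = 5, y₁ ≡ 1 (mod 4). M₂ = 4, y₂ ≡ 4 (mod 5). x = 2×5×1 + 1×4×4 ≡ 6 (mod 20)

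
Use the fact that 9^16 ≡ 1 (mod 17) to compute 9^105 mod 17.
By Fermat: 9^{16} ≡ 1 (mod 17). 105 = 6×16 + 9. So 9^{105} ≡ 9^{9} ≡ 9 (mod 17)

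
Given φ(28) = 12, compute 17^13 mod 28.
By Euler: 17^{12} ≡ 1 (mod 28) since gcd(17, 28) = 1. 13 = 1×12 + 1. So 17^{13} ≡ 17^{1} ≡ 17 (mod 28)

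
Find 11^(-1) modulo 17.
14

Using Extended Euclidean Algorithm:
gcd(11, 17) = 1
Bezout coefficients: 11 × -3 + 17 × 2 = 1
So 11 × -3 ≡ 1 (mod 17)
The inverse is -3 mod 17 = 14
Verification: 11 × 14 = 154 = 9 × 17 + 1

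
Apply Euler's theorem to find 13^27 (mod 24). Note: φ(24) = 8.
By Euler: 13^{8} ≡ 1 (mod 24) since gcd(13, 24) = 1. 27 = 3×8 + 3. So 13^{27} ≡ 13^{3} ≡ 13 (mod 24)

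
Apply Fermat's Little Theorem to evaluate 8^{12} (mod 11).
9

By Fermat's Little Theorem, a^(p-1) ≡ 1 (mod p) for prime p and gcd(a, p) = 1
Here p = 11, so 8^10 ≡ 1 (mod 11)
We can reduce the exponent: 12 mod 10 = 2
So 8^12 ≡ 8^2 (mod 11)
Computing: 8^2 mod 11 = 9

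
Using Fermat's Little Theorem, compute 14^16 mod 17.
By Fermat's Little Theorem, 14^{16} ≡ 1 (mod 17) since 17 is prime and gcd(14, 17) = 1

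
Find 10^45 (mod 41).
Using Fermat: 10^{40} ≡ 1 (mod 41). 45 ≡ 5 (mod 40). So 10^{45} ≡ 10^{5} ≡ 1 (mod 41)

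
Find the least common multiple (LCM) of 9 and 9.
9

First find GCD(9, 9) using the Euclidean algorithm:
9 = 1 × 9 + 0
GCD(9, 9) = 9

LCM formula: LCM(a, b) = (a × b) / GCD(a, b)
LCM(9, 9) = (9 × 9) / 9
LCM(9, 9) = 81 / 9
LCM(9, 9) = 9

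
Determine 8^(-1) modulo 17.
8^(-1) ≡ 15 (mod 17). Verification: 8 × 15 = 120 ≡ 1 (mod 17)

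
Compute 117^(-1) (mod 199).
117^(-1) ≡ 182 (mod 199). Verification: 117 × 182 = 21294 ≡ 1 (mod 199)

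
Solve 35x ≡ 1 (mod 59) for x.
27

Using Extended Euclidean Algorithm:
gcd(35, 59) = 1
Bezout coefficients: 35 × 27 + 59 × -16 = 1
So 35 × 27 ≡ 1 (mod 59)
The inverse is 27 mod 59 = 27
Verification: 35 × 27 = 945 = 16 × 59 + 1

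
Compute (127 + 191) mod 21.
3

(127 + 191) = 318
318 mod 21 = 3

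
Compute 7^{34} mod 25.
24

Using successive squaring:
Binary expansion of 34: 100010
Powers of 7 mod 25 (each is the square of the previous):
  7^1 ≡ 7 (mod 25)
  7^2 ≡ 7² = 49 ≡ 24 (mod 25)
  7^4 ≡ 24² = 576 ≡ 1 (mod 25)
  7^8 ≡ 1² = 1 ≡ 1 (mod 25)
  7^16 ≡ 1² = 1 ≡ 1 (mod 25)
  7^32 ≡ 1² = 1 ≡ 1 (mod 25)
34 = 32 + 2, so 7^34 = 7^32 × 7^2 ≡ 1 × 24 (mod 25)
Multiplying step by step:
  1 × 24 = 24 ≡ 24 (mod 25)
Result: 7^34 ≡ 24 (mod 25)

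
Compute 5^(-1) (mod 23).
14

Using Extended Euclidean Algorithm:
gcd(5, 23) = 1
Bezout coefficients: 5 × -9 + 23 × 2 = 1
So 5 × -9 ≡ 1 (mod 23)
The inverse is -9 mod 23 = 14
Verification: 5 × 14 = 70 = 3 × 23 + 1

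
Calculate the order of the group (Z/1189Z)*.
1120

Prime factorization: 1189 = 29 × 41
Using the formula φ(n) = n × Π(1 - 1/p) for each prime factor p:
φ(1189) = 1189 × (1 - 1/29) × (1 - 1/41)
φ(1189) = 1120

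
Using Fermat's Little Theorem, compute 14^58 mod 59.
By Fermat's Little Theorem, 14^{58} ≡ 1 (mod 59) since 59 is prime and gcd(14, 59) = 1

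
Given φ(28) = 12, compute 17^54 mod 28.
By Euler: 17^{12} ≡ 1 (mod 28) since gcd(17, 28) = 1. 54 = 4×12 + 6. So 17^{54} ≡ 17^{6} ≡ 1 (mod 28)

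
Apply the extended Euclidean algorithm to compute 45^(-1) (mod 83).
Extended GCD: 45(24) + 83(-13) = 1. So 45^(-1) ≡ 24 ≡ 24 (mod 83). Verify: 45 × 24 = 1080 ≡ 1 (mod 83)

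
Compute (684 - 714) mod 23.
16

(684 - 714) = -30
-30 mod 23 = 16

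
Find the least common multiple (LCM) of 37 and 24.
888

First find GCD(37, 24) using the Euclidean algorithm:
37 = 1 × 24 + 13
24 = 1 × 13 + 11
13 = 1 × 11 + 2
11 = 5 × 2 + 1
2 = 2 × 1 + 0
GCD(37, 24) = 1

LCM formula: LCM(a, b) = (a × b) / GCD(a, b)
LCM(37, 24) = (37 × 24) / 1
LCM(37, 24) = 888 / 1
LCM(37, 24) = 888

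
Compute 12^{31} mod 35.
33

Using successive squaring:
Binary expansion of 31: 11111
Powers of 12 mod 35 (each is the square of the previous):
  12^1 ≡ 12 (mod 35)
  12^2 ≡ 12² = 144 ≡ 4 (mod 35)
  12^4 ≡ 4² = 16 ≡ 16 (mod 35)
  12^8 ≡ 16² = 256 ≡ 11 (mod 35)
  12^16 ≡ 11² = 121 ≡ 16 (mod 35)
31 = 16 + 8 + 4 + 2 + 1, so 12^31 = 12^16 × 12^8 × 12^4 × 12^2 × 12^1 ≡ 16 × 11 × 16 × 4 × 12 (mod 35)
Multiplying step by step:
  16 × 11 = 176 ≡ 1 (mod 35)
  1 × 16 = 16 ≡ 16 (mod 35)
  16 × 4 = 64 ≡ 29 (mod 35)
  29 × 12 = 348 ≡ 33 (mod 35)
Result: 12^31 ≡ 33 (mod 35)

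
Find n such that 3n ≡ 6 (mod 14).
2

Since gcd(3, 14) = 1 divides 6, a solution exists.
Multiply both sides by the inverse of 3 mod 14:
  3^(-1) mod 14 = 5
  x ≡ 5 × 6 ≡ 30 ≡ 2 (mod 14)
Verification: 3 × 2 = 6 = 0 × 14 + 6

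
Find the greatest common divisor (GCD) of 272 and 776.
8

Using the Euclidean algorithm:
272 = 0 × 776 + 272
776 = 2 × 272 + 232
272 = 1 × 232 + 40
232 = 5 × 40 + 32
40 = 1 × 32 + 8
32 = 4 × 8 + 0

GCD(272, 776) = 8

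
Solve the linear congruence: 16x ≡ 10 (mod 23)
15

Since gcd(16, 23) = 1 divides 10, a solution exists.
Multiply both sides by the inverse of 16 mod 23:
  16^(-1) mod 23 = 13
  x ≡ 13 × 10 ≡ 130 ≡ 15 (mod 23)
Verification: 16 × 15 = 240 = 10 × 23 + 10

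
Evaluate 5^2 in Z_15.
2 = 2 (binary 10). Repeated squaring mod 15: 5^1 ≡ 5; 5^2 ≡ 5² = 25 ≡ 10. So 5^2 ≡ 10 (mod 15).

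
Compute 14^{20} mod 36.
16

Using successive squaring:
Binary expansion of 20: 10100
Powers of 14 mod 36 (each is the square of the previous):
  14^1 ≡ 14 (mod 36)
  14^2 ≡ 14² = 196 ≡ 16 (mod 36)
  14^4 ≡ 16² = 256 ≡ 4 (mod 36)
  14^8 ≡ 4² = 16 ≡ 16 (mod 36)
  14^16 ≡ 16² = 256 ≡ 4 (mod 36)
20 = 16 + 4, so 14^20 = 14^16 × 14^4 ≡ 4 × 4 (mod 36)
Multiplying step by step:
  4 × 4 = 16 ≡ 16 (mod 36)
Result: 14^20 ≡ 16 (mod 36)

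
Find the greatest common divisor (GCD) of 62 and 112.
2

Using the Euclidean algorithm:
62 = 0 × 112 + 62
112 = 1 × 62 + 50
62 = 1 × 50 + 12
50 = 4 × 12 + 2
12 = 6 × 2 + 0

GCD(62, 112) = 2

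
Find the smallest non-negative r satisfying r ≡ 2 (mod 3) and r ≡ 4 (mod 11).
M = 3 × 11 = 33. M₁ = 11, y₁ ≡ 2 (mod 3). M₂ = 3, y₂ ≡ 4 (mod 11). r = 2×11×2 + 4×3×4 ≡ 26 (mod 33)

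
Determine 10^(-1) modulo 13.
10^(-1) ≡ 4 (mod 13). Verification: 10 × 4 = 40 ≡ 1 (mod 13)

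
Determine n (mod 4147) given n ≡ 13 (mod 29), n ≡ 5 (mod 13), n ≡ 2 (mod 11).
3203

Using the Chinese Remainder Theorem:
M = product of moduli = 4147
For equation 1: M_1 = 143, 143 ≡ 27 (mod 29), inverse of 143 mod 29 is 14 (check: 27 × 14 = 378 ≡ 1 (mod 29))
For equation 2: M_2 = 319, 319 ≡ 7 (mod 13), inverse of 319 mod 13 is 2 (check: 7 × 2 = 14 ≡ 1 (mod 13))
For equation 3: M_3 = 377, 377 ≡ 3 (mod 11), inverse of 377 mod 11 is 4 (check: 3 × 4 = 12 ≡ 1 (mod 11))
Combine: n ≡ Σ r_i×M_i×(M_i⁻¹ mod m_i) = 13×143×14 + 5×319×2 + 2×377×4 = 26026 + 3190 + 3016 = 32232
32232 mod 4147 = 3203
n ≡ 3203 (mod 4147)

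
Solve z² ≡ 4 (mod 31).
The square roots of 4 mod 31 are 2 and 29. Verify: 2² = 4 ≡ 4 (mod 31)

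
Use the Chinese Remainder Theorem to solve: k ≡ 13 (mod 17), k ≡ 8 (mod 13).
M = 17 × 13 = 221. M₁ = 13, y₁ ≡ 4 (mod 17). M₂ = 17, y₂ ≡ 10 (mod 13). k = 13×13×4 + 8×17×10 ≡ 47 (mod 221)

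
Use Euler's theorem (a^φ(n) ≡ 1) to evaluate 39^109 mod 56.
By Euler: 39^{24} ≡ 1 (mod 56) since gcd(39, 56) = 1. 109 = 4×24 + 13. So 39^{109} ≡ 39^{13} ≡ 39 (mod 56)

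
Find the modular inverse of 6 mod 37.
6^(-1) ≡ 31 (mod 37). Verification: 6 × 31 = 186 ≡ 1 (mod 37)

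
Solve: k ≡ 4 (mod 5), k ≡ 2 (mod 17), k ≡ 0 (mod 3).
M = 5 × 17 × 3 = 255. M₁ = 51, y₁ ≡ 1 (mod 5). M₂ = 15, y₂ ≡ 8 (mod 17). M₃ = 85, y₃ ≡ 1 (mod 3). k = 4×51×1 + 2×15×8 + 0×85×1 ≡ 189 (mod 255)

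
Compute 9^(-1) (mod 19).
9^(-1) ≡ 17 (mod 19). Verification: 9 × 17 = 153 ≡ 1 (mod 19)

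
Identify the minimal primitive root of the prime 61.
p - 1 = 60 has prime divisors 2, 3, 5. h is a primitive root mod 61 iff h^(60/q) ≢ 1 (mod 61) for each such q.
h = 2: 2^30 ≡ 60, 2^20 ≡ 47, 2^12 ≡ 9 (mod 61); none is 1, so 2 has order 60 and is a primitive root.
The smallest primitive root mod 61 is g = 2.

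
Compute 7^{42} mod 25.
24

Using successive squaring:
Binary expansion of 42: 101010
Powers of 7 mod 25 (each is the square of the previous):
  7^1 ≡ 7 (mod 25)
  7^2 ≡ 7² = 49 ≡ 24 (mod 25)
  7^4 ≡ 24² = 576 ≡ 1 (mod 25)
  7^8 ≡ 1² = 1 ≡ 1 (mod 25)
  7^16 ≡ 1² = 1 ≡ 1 (mod 25)
  7^32 ≡ 1² = 1 ≡ 1 (mod 25)
42 = 32 + 8 + 2, so 7^42 = 7^32 × 7^8 × 7^2 ≡ 1 × 1 × 24 (mod 25)
Multiplying step by step:
  1 × 1 = 1 ≡ 1 (mod 25)
  1 × 24 = 24 ≡ 24 (mod 25)
Result: 7^42 ≡ 24 (mod 25)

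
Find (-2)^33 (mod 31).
Using Fermat: (-2)^{30} ≡ 1 (mod 31). 33 ≡ 3 (mod 30). So (-2)^{33} ≡ (-2)^{3} ≡ 23 (mod 31)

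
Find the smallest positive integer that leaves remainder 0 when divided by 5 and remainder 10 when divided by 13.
M = 5 × 13 = 65. M₁ = 13, y₁ ≡ 2 (mod 5). M₂ = 5, y₂ ≡ 8 (mod 13). y = 0×13×2 + 10×5×8 ≡ 10 (mod 65). The smallest positive such number is 10.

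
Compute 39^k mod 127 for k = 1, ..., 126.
g^1, g^2, ..., g^{126} mod 127: {39, 124, 10, 9, 97, 100, 90, 81, 111, 11, 48, 94, 110, 99, 51, 84, 101, 2, 78, 121, 20, 18, 67, 73, 53, 35, 95, 22, 96, 61, 93, 71, 102, 41, 75, 4, 29, 115, 40, 36, 7, 19, 106, 70, 63, 44, 65, 122, 59, 15, 77, 82, 23, 8, 58, 103, 80, 72, 14, 38, 85, 13, 126, 88, 3, 117, 118, 30, 27, 37, 46, 16, 116, 79, 33, 17, 28, 76, 43, 26, 125, 49, 6, 107, 109, 60, 54, 74, 92, 32, 105, 31, 66, 34, 56, 25, 86, 52, 123, 98, 12, 87, 91, 120, 108, 21, 57, 64, 83, 62, 5, 68, 112, 50, 45, 104, 119, 69, 24, 47, 55, 113, 89, 42, 114, 1}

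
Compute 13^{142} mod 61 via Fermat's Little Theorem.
13

By Fermat's Little Theorem, a^(p-1) ≡ 1 (mod p) for prime p and gcd(a, p) = 1
Here p = 61, so 13^60 ≡ 1 (mod 61)
We can reduce the exponent: 142 mod 60 = 22
So 13^142 ≡ 13^22 (mod 61)
Computing: 13^22 mod 61 = 13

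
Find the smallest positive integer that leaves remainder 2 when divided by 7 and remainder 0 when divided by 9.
M = 7 × 9 = 63. M₁ = 9, y₁ ≡ 4 (mod 7). M₂ = 7, y₂ ≡ 4 (mod 9). n = 2×9×4 + 0×7×4 ≡ 9 (mod 63). The smallest positive such number is 9.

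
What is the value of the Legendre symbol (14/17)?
(14/17) = 14^{8} mod 17 = -1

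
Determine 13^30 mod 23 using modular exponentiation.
Using Fermat: 13^{22} ≡ 1 (mod 23). 30 ≡ 8 (mod 22). So 13^{30} ≡ 13^{8} ≡ 2 (mod 23)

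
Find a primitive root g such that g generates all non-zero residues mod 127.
p - 1 = 126 has prime divisors 2, 3, 7. h is a primitive root mod 127 iff h^(126/q) ≢ 1 (mod 127) for each such q.
h = 2: 2^63 ≡ 1, 2^42 ≡ 1, 2^18 ≡ 16 (mod 127); 2^63 ≡ 1, so not a primitive root.
h = 3: 3^63 ≡ 126, 3^42 ≡ 107, 3^18 ≡ 4 (mod 127); none is 1, so 3 has order 126 and is a primitive root.
The smallest primitive root mod 127 is g = 3.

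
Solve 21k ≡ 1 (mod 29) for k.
18

Using Extended Euclidean Algorithm:
gcd(21, 29) = 1
Bezout coefficients: 21 × -11 + 29 × 8 = 1
So 21 × -11 ≡ 1 (mod 29)
The inverse is -11 mod 29 = 18
Verification: 21 × 18 = 378 = 13 × 29 + 1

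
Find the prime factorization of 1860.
2^2 × 3 × 5 × 31

Divide by primes starting from smallest:
1860 ÷ 2 = 930
930 ÷ 2 = 465
465 ÷ 3 = 155
155 ÷ 5 = 31
31 ÷ 31 = 1

1860 = 2^2 × 3 × 5 × 31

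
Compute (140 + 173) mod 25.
13

(140 + 173) = 313
313 mod 25 = 13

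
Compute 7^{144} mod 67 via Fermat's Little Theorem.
9

By Fermat's Little Theorem, a^(p-1) ≡ 1 (mod p) for prime p and gcd(a, p) = 1
Here p = 67, so 7^66 ≡ 1 (mod 67)
We can reduce the exponent: 144 mod 66 = 12
So 7^144 ≡ 7^12 (mod 67)
Computing: 7^12 mod 67 = 9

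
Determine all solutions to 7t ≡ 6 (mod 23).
14

Since gcd(7, 23) = 1 divides 6, a solution exists.
Multiply both sides by the inverse of 7 mod 23:
  7^(-1) mod 23 = 10
  x ≡ 10 × 6 ≡ 60 ≡ 14 (mod 23)
Verification: 7 × 14 = 98 = 4 × 23 + 6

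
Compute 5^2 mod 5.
5 ≡ 0 (mod 5). 2 = 2 (binary 10). Repeated squaring mod 5: 0^1 ≡ 0; 0^2 ≡ 0² = 0 ≡ 0. So 5^2 ≡ 0 (mod 5).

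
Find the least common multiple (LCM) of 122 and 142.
8662

First find GCD(122, 142) using the Euclidean algorithm:
122 = 0 × 142 + 122
142 = 1 × 122 + 20
122 = 6 × 20 + 2
20 = 10 × 2 + 0
GCD(122, 142) = 2

LCM formula: LCM(a, b) = (a × b) / GCD(a, b)
LCM(122, 142) = (122 × 142) / 2
LCM(122, 142) = 17324 / 2
LCM(122, 142) = 8662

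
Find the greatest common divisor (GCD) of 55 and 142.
1

Using the Euclidean algorithm:
55 = 0 × 142 + 55
142 = 2 × 55 + 32
55 = 1 × 32 + 23
32 = 1 × 23 + 9
23 = 2 × 9 + 5
9 = 1 × 5 + 4
5 = 1 × 4 + 1
4 = 4 × 1 + 0

GCD(55, 142) = 1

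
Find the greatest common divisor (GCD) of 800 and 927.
1

Using the Euclidean algorithm:
800 = 0 × 927 + 800
927 = 1 × 800 + 127
800 = 6 × 127 + 38
127 = 3 × 38 + 13
38 = 2 × 13 + 12
13 = 1 × 12 + 1
12 = 12 × 1 + 0

GCD(800, 927) = 1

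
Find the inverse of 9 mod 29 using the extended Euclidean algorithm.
Extended GCD: 9(13) + 29(-4) = 1. So 9^(-1) ≡ 13 ≡ 13 (mod 29). Verify: 9 × 13 = 117 ≡ 1 (mod 29)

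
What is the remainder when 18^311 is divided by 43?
Using Fermat: 18^{42} ≡ 1 (mod 43). 311 ≡ 17 (mod 42). So 18^{311} ≡ 18^{17} ≡ 33 (mod 43)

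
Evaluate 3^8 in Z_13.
8 = 8 (binary 1000). Repeated squaring mod 13: 3^1 ≡ 3; 3^2 ≡ 3² = 9 ≡ 9; 3^4 ≡ 9² = 81 ≡ 3; 3^8 ≡ 3² = 9 ≡ 9. So 3^8 ≡ 9 (mod 13).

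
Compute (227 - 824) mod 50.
3

(227 - 824) = -597
-597 mod 50 = 3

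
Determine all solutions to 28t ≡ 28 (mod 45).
1

Since gcd(28, 45) = 1 divides 28, a solution exists.
Multiply both sides by the inverse of 28 mod 45:
  28^(-1) mod 45 = 37
  x ≡ 37 × 28 ≡ 1036 ≡ 1 (mod 45)
Verification: 28 × 1 = 28 = 0 × 45 + 28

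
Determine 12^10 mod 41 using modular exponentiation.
10 = 8 + 2 (binary 1010). Repeated squaring mod 41: 12^1 ≡ 12; 12^2 ≡ 12² = 144 ≡ 21; 12^4 ≡ 21² = 441 ≡ 31; 12^8 ≡ 31² = 961 ≡ 18. Multiply: 12^10 = 12^8 × 12^2 ≡ 18 × 21 (mod 41): 18 × 21 = 378 ≡ 9. So 12^10 ≡ 9 (mod 41).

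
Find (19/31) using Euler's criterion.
(19/31) = 19^{15} mod 31 = 1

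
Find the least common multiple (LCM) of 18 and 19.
342

First find GCD(18, 19) using the Euclidean algorithm:
18 = 0 × 19 + 18
19 = 1 × 18 + 1
18 = 18 × 1 + 0
GCD(18, 19) = 1

LCM formula: LCM(a, b) = (a × b) / GCD(a, b)
LCM(18, 19) = (18 × 19) / 1
LCM(18, 19) = 342 / 1
LCM(18, 19) = 342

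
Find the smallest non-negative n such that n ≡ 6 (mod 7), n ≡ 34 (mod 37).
34

Using the Chinese Remainder Theorem:
M = product of moduli = 259
For equation 1: M_1 = 37, 37 ≡ 2 (mod 7), inverse of 37 mod 7 is 4 (check: 2 × 4 = 8 ≡ 1 (mod 7))
For equation 2: M_2 = 7, 7 ≡ 7 (mod 37), inverse of 7 mod 37 is 16 (check: 7 × 16 = 112 ≡ 1 (mod 37))
Combine: n ≡ Σ r_i×M_i×(M_i⁻¹ mod m_i) = 6×37×4 + 34×7×16 = 888 + 3808 = 4696
4696 mod 259 = 34
n ≡ 34 (mod 259)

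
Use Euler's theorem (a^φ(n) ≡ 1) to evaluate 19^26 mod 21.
By Euler: 19^{12} ≡ 1 (mod 21) since gcd(19, 21) = 1. 26 = 2×12 + 2. So 19^{26} ≡ 19^{2} ≡ 4 (mod 21)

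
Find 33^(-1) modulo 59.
34

Using Extended Euclidean Algorithm:
gcd(33, 59) = 1
Bezout coefficients: 33 × -25 + 59 × 14 = 1
So 33 × -25 ≡ 1 (mod 59)
The inverse is -25 mod 59 = 34
Verification: 33 × 34 = 1122 = 19 × 59 + 1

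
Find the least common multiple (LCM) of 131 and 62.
8122

First find GCD(131, 62) using the Euclidean algorithm:
131 = 2 × 62 + 7
62 = 8 × 7 + 6
7 = 1 × 6 + 1
6 = 6 × 1 + 0
GCD(131, 62) = 1

LCM formula: LCM(a, b) = (a × b) / GCD(a, b)
LCM(131, 62) = (131 × 62) / 1
LCM(131, 62) = 8122 / 1
LCM(131, 62) = 8122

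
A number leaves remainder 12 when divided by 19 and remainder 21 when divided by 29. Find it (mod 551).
M = 19 × 29 = 551. M₁ = 29, y₁ ≡ 2 (mod 19). M₂ = 19, y₂ ≡ 26 (mod 29). m = 12×29×2 + 21×19×26 ≡ 50 (mod 551)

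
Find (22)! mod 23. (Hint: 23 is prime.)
By Wilson's theorem, (22)! ≡ -1 ≡ 22 (mod 23)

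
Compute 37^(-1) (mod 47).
37^(-1) ≡ 14 (mod 47). Verification: 37 × 14 = 518 ≡ 1 (mod 47)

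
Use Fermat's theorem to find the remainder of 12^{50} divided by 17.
8

By Fermat's Little Theorem, a^(p-1) ≡ 1 (mod p) for prime p and gcd(a, p) = 1
Here p = 17, so 12^16 ≡ 1 (mod 17)
We can reduce the exponent: 50 mod 16 = 2
So 12^50 ≡ 12^2 (mod 17)
Computing: 12^2 mod 17 = 8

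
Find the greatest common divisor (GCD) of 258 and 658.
2

Using the Euclidean algorithm:
258 = 0 × 658 + 258
658 = 2 × 258 + 142
258 = 1 × 142 + 116
142 = 1 × 116 + 26
116 = 4 × 26 + 12
26 = 2 × 12 + 2
12 = 6 × 2 + 0

GCD(258, 658) = 2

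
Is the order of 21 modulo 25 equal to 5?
Yes, ord_25(21) = 5.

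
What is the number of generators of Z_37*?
Number of primitive roots mod 37 = φ(36) = 12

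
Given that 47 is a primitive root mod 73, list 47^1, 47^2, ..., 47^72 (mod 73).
g^1, g^2, ..., g^{72} mod 73: {47, 19, 17, 69, 31, 70, 5, 16, 22, 12, 53, 9, 58, 25, 7, 37, 60, 46, 45, 71, 52, 35, 39, 8, 11, 6, 63, 41, 29, 49, 40, 55, 30, 23, 59, 72, 26, 54, 56, 4, 42, 3, 68, 57, 51, 61, 20, 64, 15, 48, 66, 36, 13, 27, 28, 2, 21, 38, 34, 65, 62, 67, 10, 32, 44, 24, 33, 18, 43, 50, 14, 1}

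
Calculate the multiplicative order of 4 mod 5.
Powers of 4 mod 5: 4^1≡4, 4^2≡1. Order = 2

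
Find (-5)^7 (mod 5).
(-5) ≡ 0 (mod 5). 7 = 4 + 2 + 1 (binary 111). Repeated squaring mod 5: 0^1 ≡ 0; 0^2 ≡ 0² = 0 ≡ 0; 0^4 ≡ 0² = 0 ≡ 0. Multiply: (-5)^7 ≡ 0^4 × 0^2 × 0^1 ≡ 0 × 0 × 0 (mod 5): 0 × 0 = 0 ≡ 0; 0 × 0 = 0 ≡ 0. So (-5)^7 ≡ 0 (mod 5).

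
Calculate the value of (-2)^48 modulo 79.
Using repeated squaring. (-2) ≡ 77 (mod 79). 48 = 32 + 16 (binary 110000). Repeated squaring mod 79: 77^1 ≡ 77; 77^2 ≡ 77² = 5929 ≡ 4; 77^4 ≡ 4² = 16 ≡ 16; 77^8 ≡ 16² = 256 ≡ 19; 77^16 ≡ 19² = 361 ≡ 45; 77^32 ≡ 45² = 2025 ≡ 50. Multiply: (-2)^48 ≡ 77^32 × 77^16 ≡ 50 × 45 (mod 79): 50 × 45 = 2250 ≡ 38. So (-2)^48 ≡ 38 (mod 79).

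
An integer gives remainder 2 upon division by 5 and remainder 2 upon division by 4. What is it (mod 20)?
M = 5 × 4 = 20. M₁ = 4, y₁ ≡ 4 (mod 5). M₂ = 5, y₂ ≡ 1 (mod 4). n = 2×4×4 + 2×5×1 ≡ 2 (mod 20). The smallest positive such number is 2.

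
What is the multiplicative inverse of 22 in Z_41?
22^(-1) ≡ 28 (mod 41). Verification: 22 × 28 = 616 ≡ 1 (mod 41)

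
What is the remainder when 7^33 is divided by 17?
Using Fermat: 7^{16} ≡ 1 (mod 17). 33 ≡ 1 (mod 16). So 7^{33} ≡ 7^{1} ≡ 7 (mod 17)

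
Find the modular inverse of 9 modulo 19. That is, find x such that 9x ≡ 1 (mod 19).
17

Using Extended Euclidean Algorithm:
gcd(9, 19) = 1
Bezout coefficients: 9 × -2 + 19 × 1 = 1
So 9 × -2 ≡ 1 (mod 19)
The inverse is -2 mod 19 = 17
Verification: 9 × 17 = 153 = 8 × 19 + 1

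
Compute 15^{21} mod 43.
1

Using successive squaring:
Binary expansion of 21: 10101
Powers of 15 mod 43 (each is the square of the previous):
  15^1 ≡ 15 (mod 43)
  15^2 ≡ 15² = 225 ≡ 10 (mod 43)
  15^4 ≡ 10² = 100 ≡ 14 (mod 43)
  15^8 ≡ 14² = 196 ≡ 24 (mod 43)
  15^16 ≡ 24² = 576 ≡ 17 (mod 43)
21 = 16 + 4 + 1, so 15^21 = 15^16 × 15^4 × 15^1 ≡ 17 × 14 × 15 (mod 43)
Multiplying step by step:
  17 × 14 = 238 ≡ 23 (mod 43)
  23 × 15 = 345 ≡ 1 (mod 43)
Result: 15^21 ≡ 1 (mod 43)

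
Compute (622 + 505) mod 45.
2

(622 + 505) = 1127
1127 mod 45 = 2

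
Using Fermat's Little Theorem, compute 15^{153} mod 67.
9

By Fermat's Little Theorem, a^(p-1) ≡ 1 (mod p) for prime p and gcd(a, p) = 1
Here p = 67, so 15^66 ≡ 1 (mod 67)
We can reduce the exponent: 153 mod 66 = 21
So 15^153 ≡ 15^21 (mod 67)
Computing: 15^21 mod 67 = 9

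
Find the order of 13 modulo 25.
Powers of 13 mod 25: 13^1≡13, 13^2≡19, 13^3≡22, 13^4≡11, 13^5≡18, 13^6≡9, 13^7≡17, 13^8≡21, 13^9≡23, 13^10≡24, 13^11≡12, 13^12≡6, 13^13≡3, 13^14≡14, 13^15≡7, 13^16≡16, 13^17≡8, 13^18≡4, 13^19≡2, 13^20≡1. Order = 20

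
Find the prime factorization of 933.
3 × 311

Divide by primes starting from smallest:
933 ÷ 3 = 311
311 ÷ 311 = 1

933 = 3 × 311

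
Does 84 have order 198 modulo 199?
p - 1 = 198 has prime divisors 2, 3, 11. Check 84^(198/q) mod 199 for each: 84^(198/2) = 84^99 ≡ 198, 84^(198/3) = 84^66 ≡ 106, 84^(198/11) = 84^18 ≡ 139 (mod 199). None of these is 1, so 84 has order 198 = φ(199), so it is a primitive root mod 199.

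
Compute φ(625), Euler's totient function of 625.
500

Prime factorization: 625 = 5^4
Using the formula φ(n) = n × Π(1 - 1/p) for each prime factor p:
φ(625) = 625 × (1 - 1/5)
φ(625) = 500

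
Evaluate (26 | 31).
(26/31) = 26^{15} mod 31 = -1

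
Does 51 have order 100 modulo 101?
p - 1 = 100 has prime divisors 2, 5. Check 51^(100/q) mod 101 for each: 51^(100/2) = 51^50 ≡ 100, 51^(100/5) = 51^20 ≡ 84 (mod 101). None of these is 1, so 51 has order 100 = φ(101), so it is a primitive root mod 101.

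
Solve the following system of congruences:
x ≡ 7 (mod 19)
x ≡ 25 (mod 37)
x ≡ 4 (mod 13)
2097

Using the Chinese Remainder Theorem:
M = product of moduli = 9139
For equation 1: M_1 = 481, 481 ≡ 6 (mod 19), inverse of 481 mod 19 is 16 (check: 6 × 16 = 96 ≡ 1 (mod 19))
For equation 2: M_2 = 247, 247 ≡ 25 (mod 37), inverse of 247 mod 37 is 3 (check: 25 × 3 = 75 ≡ 1 (mod 37))
For equation 3: M_3 = 703, 703 ≡ 1 (mod 13), inverse of 703 mod 13 is 1 (check: 1 × 1 = 1 ≡ 1 (mod 13))
Combine: x ≡ Σ r_i×M_i×(M_i⁻¹ mod m_i) = 7×481×16 + 25×247×3 + 4×703×1 = 53872 + 18525 + 2812 = 75209
75209 mod 9139 = 2097
x ≡ 2097 (mod 9139)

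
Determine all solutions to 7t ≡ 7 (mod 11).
1

Since gcd(7, 11) = 1 divides 7, a solution exists.
Multiply both sides by the inverse of 7 mod 11:
  7^(-1) mod 11 = 8
  x ≡ 8 × 7 ≡ 56 ≡ 1 (mod 11)
Verification: 7 × 1 = 7 = 0 × 11 + 7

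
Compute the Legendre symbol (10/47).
(10/47) = 10^{23} mod 47 = -1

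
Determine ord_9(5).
Powers of 5 mod 9: 5^1≡5, 5^2≡7, 5^3≡8, 5^4≡4, 5^5≡2, 5^6≡1. Order = 6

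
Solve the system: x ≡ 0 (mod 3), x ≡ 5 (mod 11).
M = 3 × 11 = 33. M₁ = 11, y₁ ≡ 2 (mod 3). M₂ = 3, y₂ ≡ 4 (mod 11). x = 0×11×2 + 5×3×4 ≡ 27 (mod 33)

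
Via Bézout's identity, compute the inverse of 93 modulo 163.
Extended GCD: 93(-7) + 163(4) = 1. So 93^(-1) ≡ 156 ≡ 156 (mod 163). Verify: 93 × 156 = 14508 ≡ 1 (mod 163)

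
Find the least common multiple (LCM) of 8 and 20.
40

First find GCD(8, 20) using the Euclidean algorithm:
8 = 0 × 20 + 8
20 = 2 × 8 + 4
8 = 2 × 4 + 0
GCD(8, 20) = 4

LCM formula: LCM(a, b) = (a × b) / GCD(a, b)
LCM(8, 20) = (8 × 20) / 4
LCM(8, 20) = 160 / 4
LCM(8, 20) = 40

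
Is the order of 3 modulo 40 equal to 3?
No, the actual order is 4, not 3.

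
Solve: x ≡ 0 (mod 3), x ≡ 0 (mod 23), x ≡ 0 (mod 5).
M = 3 × 23 × 5 = 345. M₁ = 115, y₁ ≡ 1 (mod 3). M₂ = 15, y₂ ≡ 20 (mod 23). M₃ = 69, y₃ ≡ 4 (mod 5). x = 0×115×1 + 0×15×20 + 0×69×4 ≡ 0 (mod 345)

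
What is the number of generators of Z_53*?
Number of primitive roots mod 53 = φ(52) = 24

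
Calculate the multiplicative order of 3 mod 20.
Powers of 3 mod 20: 3^1≡3, 3^2≡9, 3^3≡7, 3^4≡1. Order = 4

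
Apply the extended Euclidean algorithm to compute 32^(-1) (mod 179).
Extended GCD: 32(28) + 179(-5) = 1. So 32^(-1) ≡ 28 ≡ 28 (mod 179). Verify: 32 × 28 = 896 ≡ 1 (mod 179)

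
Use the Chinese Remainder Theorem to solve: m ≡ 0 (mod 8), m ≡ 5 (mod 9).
M = 8 × 9 = 72. M₁ = 9, y₁ ≡ 1 (mod 8). M₂ = 8, y₂ ≡ 8 (mod 9). m = 0×9×1 + 5×8×8 ≡ 32 (mod 72)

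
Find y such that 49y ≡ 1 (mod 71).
49^(-1) ≡ 29 (mod 71). Verification: 49 × 29 = 1421 ≡ 1 (mod 71)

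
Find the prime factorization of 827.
827

Divide by primes starting from smallest:
827 ÷ 827 = 1

827 = 827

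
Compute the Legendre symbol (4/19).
(4/19) = 4^{9} mod 19 = 1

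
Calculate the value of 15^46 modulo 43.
Using Fermat: 15^{42} ≡ 1 (mod 43). 46 ≡ 4 (mod 42). So 15^{46} ≡ 15^{4} ≡ 14 (mod 43)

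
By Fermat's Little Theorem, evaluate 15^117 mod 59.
By Fermat: 15^{58} ≡ 1 (mod 59). 117 = 2×58 + 1. So 15^{117} ≡ 15^{1} ≡ 15 (mod 59)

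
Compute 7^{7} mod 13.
6

Using successive squaring:
Binary expansion of 7: 111
Powers of 7 mod 13 (each is the square of the previous):
  7^1 ≡ 7 (mod 13)
  7^2 ≡ 7² = 49 ≡ 10 (mod 13)
  7^4 ≡ 10² = 100 ≡ 9 (mod 13)
7 = 4 + 2 + 1, so 7^7 = 7^4 × 7^2 × 7^1 ≡ 9 × 10 × 7 (mod 13)
Multiplying step by step:
  9 × 10 = 90 ≡ 12 (mod 13)
  12 × 7 = 84 ≡ 6 (mod 13)
Result: 7^7 ≡ 6 (mod 13)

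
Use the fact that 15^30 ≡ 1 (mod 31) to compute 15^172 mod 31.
By Fermat: 15^{30} ≡ 1 (mod 31). 172 = 5×30 + 22. So 15^{172} ≡ 15^{22} ≡ 8 (mod 31)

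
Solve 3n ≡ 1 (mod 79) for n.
3^(-1) ≡ 53 (mod 79). Verification: 3 × 53 = 159 ≡ 1 (mod 79)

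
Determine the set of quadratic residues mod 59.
QRs mod 59: {1, 3, 4, 5, 7, 9, 12, 15, 16, 17, 19, 20, 21, 22, 25, 26, 27, 28, 29, 35, 36, 41, 45, 46, 48, 49, 51, 53, 57}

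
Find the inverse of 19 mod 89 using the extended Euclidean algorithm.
Extended GCD: 19(-14) + 89(3) = 1. So 19^(-1) ≡ 75 ≡ 75 (mod 89). Verify: 19 × 75 = 1425 ≡ 1 (mod 89)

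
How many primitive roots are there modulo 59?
Number of primitive roots mod 59 = φ(58) = 28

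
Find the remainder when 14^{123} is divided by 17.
By Fermat: 14^{16} ≡ 1 (mod 17). 123 = 7×16 + 11. So 14^{123} ≡ 14^{11} ≡ 10 (mod 17)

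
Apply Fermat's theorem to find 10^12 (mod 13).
By Fermat's Little Theorem, 10^{12} ≡ 1 (mod 13) since 13 is prime and gcd(10, 13) = 1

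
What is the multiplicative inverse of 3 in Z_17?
6

Using Extended Euclidean Algorithm:
gcd(3, 17) = 1
Bezout coefficients: 3 × 6 + 17 × -1 = 1
So 3 × 6 ≡ 1 (mod 17)
The inverse is 6 mod 17 = 6
Verification: 3 × 6 = 18 = 1 × 17 + 1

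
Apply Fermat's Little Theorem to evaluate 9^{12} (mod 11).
4

By Fermat's Little Theorem, a^(p-1) ≡ 1 (mod p) for prime p and gcd(a, p) = 1
Here p = 11, so 9^10 ≡ 1 (mod 11)
We can reduce the exponent: 12 mod 10 = 2
So 9^12 ≡ 9^2 (mod 11)
Computing: 9^2 mod 11 = 4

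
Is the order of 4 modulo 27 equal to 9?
Yes, ord_27(4) = 9.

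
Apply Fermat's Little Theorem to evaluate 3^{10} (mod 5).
4

By Fermat's Little Theorem, a^(p-1) ≡ 1 (mod p) for prime p and gcd(a, p) = 1
Here p = 5, so 3^4 ≡ 1 (mod 5)
We can reduce the exponent: 10 mod 4 = 2
So 3^10 ≡ 3^2 (mod 5)
Computing: 3^2 mod 5 = 4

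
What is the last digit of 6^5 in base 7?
5 = 4 + 1 (binary 101). Repeated squaring mod 7: 6^1 ≡ 6; 6^2 ≡ 6² = 36 ≡ 1; 6^4 ≡ 1² = 1 ≡ 1. Multiply: 6^5 = 6^4 × 6^1 ≡ 1 × 6 (mod 7): 1 × 6 = 6 ≡ 6. So 6^5 ≡ 6 (mod 7).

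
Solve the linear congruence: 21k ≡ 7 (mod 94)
63

Since gcd(21, 94) = 1 divides 7, a solution exists.
Multiply both sides by the inverse of 21 mod 94:
  21^(-1) mod 94 = 9
  x ≡ 9 × 7 ≡ 63 ≡ 63 (mod 94)
Verification: 21 × 63 = 1323 = 14 × 94 + 7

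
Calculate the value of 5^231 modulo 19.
Using Fermat: 5^{18} ≡ 1 (mod 19). 231 ≡ 15 (mod 18). So 5^{231} ≡ 5^{15} ≡ 7 (mod 19)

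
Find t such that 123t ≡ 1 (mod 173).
123^(-1) ≡ 128 (mod 173). Verification: 123 × 128 = 15744 ≡ 1 (mod 173)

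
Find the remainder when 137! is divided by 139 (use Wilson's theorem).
(138)! = (137)! × (138) ≡ -1 (mod 139). So (137)! ≡ -1 × (138)^(-1) ≡ (-1)×(-1) = 1 (mod 139)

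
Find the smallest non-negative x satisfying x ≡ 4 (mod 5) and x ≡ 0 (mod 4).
M = 5 × 4 = 20. M₁ = 4, y₁ ≡ 4 (mod 5). M₂ = 5, y₂ ≡ 1 (mod 4). x = 4×4×4 + 0×5×1 ≡ 4 (mod 20)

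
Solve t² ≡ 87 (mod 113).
The square roots of 87 mod 113 are 55 and 58. Verify: 55² = 3025 ≡ 87 (mod 113)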